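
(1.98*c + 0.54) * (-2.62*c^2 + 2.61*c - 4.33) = -5.1876*c^3 + 3.753*c^2 - 7.164*c - 2.3382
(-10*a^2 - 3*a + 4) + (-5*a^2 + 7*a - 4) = -15*a^2 + 4*a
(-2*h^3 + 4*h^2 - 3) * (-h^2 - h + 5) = 2*h^5 - 2*h^4 - 14*h^3 + 23*h^2 + 3*h - 15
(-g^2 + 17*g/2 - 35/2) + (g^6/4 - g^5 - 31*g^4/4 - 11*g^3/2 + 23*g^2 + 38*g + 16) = g^6/4 - g^5 - 31*g^4/4 - 11*g^3/2 + 22*g^2 + 93*g/2 - 3/2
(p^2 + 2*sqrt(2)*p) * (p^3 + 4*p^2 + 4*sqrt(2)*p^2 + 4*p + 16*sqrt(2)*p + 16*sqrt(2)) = p^5 + 4*p^4 + 6*sqrt(2)*p^4 + 20*p^3 + 24*sqrt(2)*p^3 + 24*sqrt(2)*p^2 + 64*p^2 + 64*p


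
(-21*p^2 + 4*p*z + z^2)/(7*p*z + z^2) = (-3*p + z)/z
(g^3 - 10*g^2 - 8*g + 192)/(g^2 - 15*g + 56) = (g^2 - 2*g - 24)/(g - 7)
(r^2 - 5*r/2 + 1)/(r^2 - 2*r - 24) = (-r^2 + 5*r/2 - 1)/(-r^2 + 2*r + 24)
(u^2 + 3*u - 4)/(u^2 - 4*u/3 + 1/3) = 3*(u + 4)/(3*u - 1)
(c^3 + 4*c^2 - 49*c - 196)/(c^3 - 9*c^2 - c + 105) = (c^2 + 11*c + 28)/(c^2 - 2*c - 15)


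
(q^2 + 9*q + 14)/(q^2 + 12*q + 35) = (q + 2)/(q + 5)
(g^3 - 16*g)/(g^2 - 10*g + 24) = g*(g + 4)/(g - 6)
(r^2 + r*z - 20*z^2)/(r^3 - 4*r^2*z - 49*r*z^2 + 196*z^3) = (-r - 5*z)/(-r^2 + 49*z^2)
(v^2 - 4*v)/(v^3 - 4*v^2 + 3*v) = (v - 4)/(v^2 - 4*v + 3)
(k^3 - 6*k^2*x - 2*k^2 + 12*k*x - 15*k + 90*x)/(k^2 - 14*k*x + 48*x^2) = (-k^2 + 2*k + 15)/(-k + 8*x)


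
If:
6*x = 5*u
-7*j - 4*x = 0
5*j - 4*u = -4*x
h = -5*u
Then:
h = 0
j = 0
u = 0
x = 0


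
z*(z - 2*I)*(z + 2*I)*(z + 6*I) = z^4 + 6*I*z^3 + 4*z^2 + 24*I*z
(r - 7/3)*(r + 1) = r^2 - 4*r/3 - 7/3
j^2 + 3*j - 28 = (j - 4)*(j + 7)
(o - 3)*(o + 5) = o^2 + 2*o - 15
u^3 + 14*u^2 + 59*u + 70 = (u + 2)*(u + 5)*(u + 7)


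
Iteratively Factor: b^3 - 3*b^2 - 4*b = (b)*(b^2 - 3*b - 4) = b*(b + 1)*(b - 4)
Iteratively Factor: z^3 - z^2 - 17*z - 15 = (z + 3)*(z^2 - 4*z - 5) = (z - 5)*(z + 3)*(z + 1)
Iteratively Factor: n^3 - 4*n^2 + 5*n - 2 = (n - 1)*(n^2 - 3*n + 2) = (n - 1)^2*(n - 2)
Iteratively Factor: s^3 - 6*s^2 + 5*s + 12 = (s + 1)*(s^2 - 7*s + 12) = (s - 4)*(s + 1)*(s - 3)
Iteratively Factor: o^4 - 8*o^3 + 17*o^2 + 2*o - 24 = (o - 4)*(o^3 - 4*o^2 + o + 6) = (o - 4)*(o - 3)*(o^2 - o - 2) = (o - 4)*(o - 3)*(o + 1)*(o - 2)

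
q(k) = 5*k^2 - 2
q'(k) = 10*k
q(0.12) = -1.93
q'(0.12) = 1.20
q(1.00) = 3.00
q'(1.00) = 10.00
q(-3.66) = 64.98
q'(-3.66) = -36.60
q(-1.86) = 15.30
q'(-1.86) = -18.60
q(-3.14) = 47.30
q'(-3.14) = -31.40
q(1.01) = 3.10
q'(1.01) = 10.10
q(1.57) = 10.32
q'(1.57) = 15.70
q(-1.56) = 10.17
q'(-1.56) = -15.60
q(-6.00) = 178.00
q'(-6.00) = -60.00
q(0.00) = -2.00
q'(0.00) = 0.00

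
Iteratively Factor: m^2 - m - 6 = (m - 3)*(m + 2)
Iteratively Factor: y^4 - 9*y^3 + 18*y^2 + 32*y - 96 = (y - 3)*(y^3 - 6*y^2 + 32) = (y - 4)*(y - 3)*(y^2 - 2*y - 8) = (y - 4)^2*(y - 3)*(y + 2)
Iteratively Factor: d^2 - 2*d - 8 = (d + 2)*(d - 4)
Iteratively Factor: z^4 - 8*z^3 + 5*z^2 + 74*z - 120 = (z - 2)*(z^3 - 6*z^2 - 7*z + 60) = (z - 4)*(z - 2)*(z^2 - 2*z - 15) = (z - 4)*(z - 2)*(z + 3)*(z - 5)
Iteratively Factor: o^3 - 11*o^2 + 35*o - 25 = (o - 5)*(o^2 - 6*o + 5) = (o - 5)^2*(o - 1)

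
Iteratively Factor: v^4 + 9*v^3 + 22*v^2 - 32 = (v + 2)*(v^3 + 7*v^2 + 8*v - 16) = (v + 2)*(v + 4)*(v^2 + 3*v - 4) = (v - 1)*(v + 2)*(v + 4)*(v + 4)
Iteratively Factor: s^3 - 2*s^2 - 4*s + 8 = (s - 2)*(s^2 - 4) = (s - 2)^2*(s + 2)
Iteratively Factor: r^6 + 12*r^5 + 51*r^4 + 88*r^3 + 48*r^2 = (r)*(r^5 + 12*r^4 + 51*r^3 + 88*r^2 + 48*r) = r^2*(r^4 + 12*r^3 + 51*r^2 + 88*r + 48) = r^2*(r + 4)*(r^3 + 8*r^2 + 19*r + 12) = r^2*(r + 4)^2*(r^2 + 4*r + 3) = r^2*(r + 3)*(r + 4)^2*(r + 1)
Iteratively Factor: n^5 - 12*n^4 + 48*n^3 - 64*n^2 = (n - 4)*(n^4 - 8*n^3 + 16*n^2) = n*(n - 4)*(n^3 - 8*n^2 + 16*n) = n^2*(n - 4)*(n^2 - 8*n + 16) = n^2*(n - 4)^2*(n - 4)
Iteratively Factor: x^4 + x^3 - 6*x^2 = (x - 2)*(x^3 + 3*x^2) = x*(x - 2)*(x^2 + 3*x) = x^2*(x - 2)*(x + 3)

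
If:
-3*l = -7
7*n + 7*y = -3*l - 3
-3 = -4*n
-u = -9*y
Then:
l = 7/3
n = 3/4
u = -549/28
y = -61/28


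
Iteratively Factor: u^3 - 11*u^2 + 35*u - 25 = (u - 5)*(u^2 - 6*u + 5) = (u - 5)*(u - 1)*(u - 5)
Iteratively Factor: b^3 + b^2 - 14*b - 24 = (b - 4)*(b^2 + 5*b + 6) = (b - 4)*(b + 3)*(b + 2)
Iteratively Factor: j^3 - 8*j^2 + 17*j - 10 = (j - 5)*(j^2 - 3*j + 2) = (j - 5)*(j - 2)*(j - 1)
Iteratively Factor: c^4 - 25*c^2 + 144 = (c - 4)*(c^3 + 4*c^2 - 9*c - 36) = (c - 4)*(c - 3)*(c^2 + 7*c + 12) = (c - 4)*(c - 3)*(c + 4)*(c + 3)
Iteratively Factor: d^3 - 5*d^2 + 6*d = (d - 2)*(d^2 - 3*d) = (d - 3)*(d - 2)*(d)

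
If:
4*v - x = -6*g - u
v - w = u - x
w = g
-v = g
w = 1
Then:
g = 1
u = x - 2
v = -1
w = 1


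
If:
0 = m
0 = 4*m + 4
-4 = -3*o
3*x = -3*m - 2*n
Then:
No Solution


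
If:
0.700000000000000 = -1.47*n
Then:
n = -0.48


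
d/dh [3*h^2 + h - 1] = 6*h + 1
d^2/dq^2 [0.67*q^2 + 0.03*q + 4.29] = 1.34000000000000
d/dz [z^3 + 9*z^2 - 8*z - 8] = 3*z^2 + 18*z - 8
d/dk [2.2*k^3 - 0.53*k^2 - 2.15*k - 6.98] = 6.6*k^2 - 1.06*k - 2.15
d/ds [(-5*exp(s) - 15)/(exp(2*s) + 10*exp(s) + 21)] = 5*exp(s)/(exp(2*s) + 14*exp(s) + 49)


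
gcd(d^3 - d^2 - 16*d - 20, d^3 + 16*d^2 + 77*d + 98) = d + 2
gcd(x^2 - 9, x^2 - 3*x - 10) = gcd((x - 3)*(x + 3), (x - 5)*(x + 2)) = 1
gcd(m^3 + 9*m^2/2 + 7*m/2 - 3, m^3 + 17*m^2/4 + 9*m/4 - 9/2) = m^2 + 5*m + 6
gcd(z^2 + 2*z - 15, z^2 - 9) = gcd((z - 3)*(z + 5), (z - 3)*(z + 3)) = z - 3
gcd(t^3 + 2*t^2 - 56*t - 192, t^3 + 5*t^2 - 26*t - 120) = t^2 + 10*t + 24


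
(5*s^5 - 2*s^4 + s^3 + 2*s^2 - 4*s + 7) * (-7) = -35*s^5 + 14*s^4 - 7*s^3 - 14*s^2 + 28*s - 49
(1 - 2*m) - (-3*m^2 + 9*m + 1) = 3*m^2 - 11*m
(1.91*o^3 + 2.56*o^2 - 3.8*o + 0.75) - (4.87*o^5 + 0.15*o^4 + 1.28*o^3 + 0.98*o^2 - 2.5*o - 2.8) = -4.87*o^5 - 0.15*o^4 + 0.63*o^3 + 1.58*o^2 - 1.3*o + 3.55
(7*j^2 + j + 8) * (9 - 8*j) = -56*j^3 + 55*j^2 - 55*j + 72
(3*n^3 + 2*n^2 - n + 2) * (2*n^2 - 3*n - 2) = 6*n^5 - 5*n^4 - 14*n^3 + 3*n^2 - 4*n - 4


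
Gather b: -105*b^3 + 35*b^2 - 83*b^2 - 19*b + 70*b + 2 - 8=-105*b^3 - 48*b^2 + 51*b - 6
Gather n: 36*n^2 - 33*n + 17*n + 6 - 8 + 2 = 36*n^2 - 16*n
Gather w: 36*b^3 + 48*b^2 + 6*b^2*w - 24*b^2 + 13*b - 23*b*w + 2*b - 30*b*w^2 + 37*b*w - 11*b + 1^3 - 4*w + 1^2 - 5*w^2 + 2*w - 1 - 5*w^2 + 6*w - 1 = 36*b^3 + 24*b^2 + 4*b + w^2*(-30*b - 10) + w*(6*b^2 + 14*b + 4)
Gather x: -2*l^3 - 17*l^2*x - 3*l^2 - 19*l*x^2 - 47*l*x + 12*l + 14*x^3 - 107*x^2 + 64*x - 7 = -2*l^3 - 3*l^2 + 12*l + 14*x^3 + x^2*(-19*l - 107) + x*(-17*l^2 - 47*l + 64) - 7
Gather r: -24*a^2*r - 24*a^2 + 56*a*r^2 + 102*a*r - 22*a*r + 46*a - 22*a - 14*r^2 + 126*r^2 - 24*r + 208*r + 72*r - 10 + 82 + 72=-24*a^2 + 24*a + r^2*(56*a + 112) + r*(-24*a^2 + 80*a + 256) + 144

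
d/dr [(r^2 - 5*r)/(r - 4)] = (r^2 - 8*r + 20)/(r^2 - 8*r + 16)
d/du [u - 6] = 1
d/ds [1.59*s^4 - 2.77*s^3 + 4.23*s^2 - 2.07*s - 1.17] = 6.36*s^3 - 8.31*s^2 + 8.46*s - 2.07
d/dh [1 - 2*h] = -2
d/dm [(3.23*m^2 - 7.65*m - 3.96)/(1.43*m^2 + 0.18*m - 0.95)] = (11.5209*m^2 + 5.1886*m + 7.9803)/(2.0449*m^4 + 0.5148*m^3 - 2.6846*m^2 - 0.342*m + 0.9025)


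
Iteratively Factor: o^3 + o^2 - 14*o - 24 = (o + 2)*(o^2 - o - 12) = (o + 2)*(o + 3)*(o - 4)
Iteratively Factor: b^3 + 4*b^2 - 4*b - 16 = (b + 4)*(b^2 - 4) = (b - 2)*(b + 4)*(b + 2)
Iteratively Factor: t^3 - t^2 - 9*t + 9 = (t - 3)*(t^2 + 2*t - 3) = (t - 3)*(t - 1)*(t + 3)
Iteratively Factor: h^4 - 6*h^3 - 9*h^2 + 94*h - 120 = (h - 3)*(h^3 - 3*h^2 - 18*h + 40) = (h - 5)*(h - 3)*(h^2 + 2*h - 8) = (h - 5)*(h - 3)*(h - 2)*(h + 4)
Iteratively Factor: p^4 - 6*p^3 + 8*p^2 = (p - 4)*(p^3 - 2*p^2) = (p - 4)*(p - 2)*(p^2) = p*(p - 4)*(p - 2)*(p)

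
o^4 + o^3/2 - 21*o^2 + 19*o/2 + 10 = (o - 4)*(o - 1)*(o + 1/2)*(o + 5)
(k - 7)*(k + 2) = k^2 - 5*k - 14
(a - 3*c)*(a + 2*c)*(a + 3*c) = a^3 + 2*a^2*c - 9*a*c^2 - 18*c^3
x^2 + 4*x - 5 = (x - 1)*(x + 5)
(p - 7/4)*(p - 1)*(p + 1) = p^3 - 7*p^2/4 - p + 7/4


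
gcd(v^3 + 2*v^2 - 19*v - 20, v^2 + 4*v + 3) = v + 1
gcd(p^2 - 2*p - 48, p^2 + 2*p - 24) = p + 6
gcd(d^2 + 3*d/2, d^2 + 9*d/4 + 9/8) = d + 3/2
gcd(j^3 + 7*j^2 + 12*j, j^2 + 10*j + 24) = j + 4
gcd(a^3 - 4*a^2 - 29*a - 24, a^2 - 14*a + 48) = a - 8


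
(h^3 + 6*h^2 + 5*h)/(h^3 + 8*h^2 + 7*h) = (h + 5)/(h + 7)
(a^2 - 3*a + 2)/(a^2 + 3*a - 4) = (a - 2)/(a + 4)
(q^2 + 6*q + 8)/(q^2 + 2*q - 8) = (q + 2)/(q - 2)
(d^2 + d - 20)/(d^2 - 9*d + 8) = (d^2 + d - 20)/(d^2 - 9*d + 8)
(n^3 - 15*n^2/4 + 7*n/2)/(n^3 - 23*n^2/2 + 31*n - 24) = n*(4*n - 7)/(2*(2*n^2 - 19*n + 24))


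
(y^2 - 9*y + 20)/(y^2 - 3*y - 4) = (y - 5)/(y + 1)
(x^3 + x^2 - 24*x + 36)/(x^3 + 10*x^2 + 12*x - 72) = (x - 3)/(x + 6)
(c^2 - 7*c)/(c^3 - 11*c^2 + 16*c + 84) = c/(c^2 - 4*c - 12)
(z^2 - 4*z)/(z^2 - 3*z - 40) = z*(4 - z)/(-z^2 + 3*z + 40)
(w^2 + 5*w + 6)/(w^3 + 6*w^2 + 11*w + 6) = 1/(w + 1)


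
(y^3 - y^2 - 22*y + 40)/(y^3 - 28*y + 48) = (y + 5)/(y + 6)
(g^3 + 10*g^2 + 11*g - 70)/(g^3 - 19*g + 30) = (g + 7)/(g - 3)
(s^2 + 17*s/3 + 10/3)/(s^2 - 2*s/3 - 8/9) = 3*(s + 5)/(3*s - 4)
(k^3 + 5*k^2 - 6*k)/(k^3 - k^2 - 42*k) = (k - 1)/(k - 7)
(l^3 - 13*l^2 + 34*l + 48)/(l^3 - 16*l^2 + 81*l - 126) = (l^2 - 7*l - 8)/(l^2 - 10*l + 21)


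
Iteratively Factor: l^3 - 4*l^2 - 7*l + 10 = (l - 1)*(l^2 - 3*l - 10) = (l - 5)*(l - 1)*(l + 2)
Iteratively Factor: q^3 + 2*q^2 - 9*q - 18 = (q + 3)*(q^2 - q - 6) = (q - 3)*(q + 3)*(q + 2)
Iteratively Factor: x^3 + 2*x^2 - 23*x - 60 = (x + 3)*(x^2 - x - 20) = (x - 5)*(x + 3)*(x + 4)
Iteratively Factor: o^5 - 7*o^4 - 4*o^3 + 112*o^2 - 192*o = (o - 3)*(o^4 - 4*o^3 - 16*o^2 + 64*o) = (o - 4)*(o - 3)*(o^3 - 16*o) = (o - 4)^2*(o - 3)*(o^2 + 4*o) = (o - 4)^2*(o - 3)*(o + 4)*(o)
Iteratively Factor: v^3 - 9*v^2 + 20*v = (v)*(v^2 - 9*v + 20) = v*(v - 5)*(v - 4)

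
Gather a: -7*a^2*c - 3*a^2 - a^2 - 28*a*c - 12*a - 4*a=a^2*(-7*c - 4) + a*(-28*c - 16)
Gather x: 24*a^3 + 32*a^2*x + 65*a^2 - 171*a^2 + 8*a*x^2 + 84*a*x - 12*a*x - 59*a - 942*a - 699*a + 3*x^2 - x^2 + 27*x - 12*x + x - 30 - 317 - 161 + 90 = 24*a^3 - 106*a^2 - 1700*a + x^2*(8*a + 2) + x*(32*a^2 + 72*a + 16) - 418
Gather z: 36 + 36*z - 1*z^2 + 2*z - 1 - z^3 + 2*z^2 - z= -z^3 + z^2 + 37*z + 35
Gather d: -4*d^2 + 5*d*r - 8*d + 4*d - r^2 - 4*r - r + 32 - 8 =-4*d^2 + d*(5*r - 4) - r^2 - 5*r + 24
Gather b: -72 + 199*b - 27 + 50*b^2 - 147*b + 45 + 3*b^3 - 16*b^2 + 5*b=3*b^3 + 34*b^2 + 57*b - 54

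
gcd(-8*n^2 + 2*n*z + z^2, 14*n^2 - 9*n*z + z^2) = -2*n + z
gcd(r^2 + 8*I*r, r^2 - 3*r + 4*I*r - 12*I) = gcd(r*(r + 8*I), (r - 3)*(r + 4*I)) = 1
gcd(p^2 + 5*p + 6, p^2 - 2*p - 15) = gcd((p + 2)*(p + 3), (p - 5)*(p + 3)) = p + 3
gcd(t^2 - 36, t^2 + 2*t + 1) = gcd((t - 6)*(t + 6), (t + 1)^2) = 1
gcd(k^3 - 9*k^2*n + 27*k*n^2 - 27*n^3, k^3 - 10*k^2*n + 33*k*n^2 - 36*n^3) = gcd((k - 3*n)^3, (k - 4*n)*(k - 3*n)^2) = k^2 - 6*k*n + 9*n^2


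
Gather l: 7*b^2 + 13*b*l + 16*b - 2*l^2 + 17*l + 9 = 7*b^2 + 16*b - 2*l^2 + l*(13*b + 17) + 9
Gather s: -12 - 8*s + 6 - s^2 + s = -s^2 - 7*s - 6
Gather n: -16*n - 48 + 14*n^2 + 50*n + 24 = 14*n^2 + 34*n - 24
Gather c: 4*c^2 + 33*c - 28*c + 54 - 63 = 4*c^2 + 5*c - 9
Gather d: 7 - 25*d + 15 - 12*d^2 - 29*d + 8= -12*d^2 - 54*d + 30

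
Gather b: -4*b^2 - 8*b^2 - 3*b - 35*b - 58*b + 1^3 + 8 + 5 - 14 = -12*b^2 - 96*b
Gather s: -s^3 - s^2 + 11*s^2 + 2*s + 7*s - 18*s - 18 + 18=-s^3 + 10*s^2 - 9*s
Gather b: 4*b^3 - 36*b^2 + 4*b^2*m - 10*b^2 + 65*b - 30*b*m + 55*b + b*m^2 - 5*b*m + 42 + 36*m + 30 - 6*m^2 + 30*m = 4*b^3 + b^2*(4*m - 46) + b*(m^2 - 35*m + 120) - 6*m^2 + 66*m + 72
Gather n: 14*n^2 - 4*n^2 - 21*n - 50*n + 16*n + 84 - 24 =10*n^2 - 55*n + 60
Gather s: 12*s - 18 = 12*s - 18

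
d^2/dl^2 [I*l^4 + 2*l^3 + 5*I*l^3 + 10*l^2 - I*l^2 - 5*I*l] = 12*I*l^2 + l*(12 + 30*I) + 20 - 2*I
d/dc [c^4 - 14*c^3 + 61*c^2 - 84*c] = 4*c^3 - 42*c^2 + 122*c - 84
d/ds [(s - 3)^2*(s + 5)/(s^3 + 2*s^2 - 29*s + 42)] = (3*s^2 + 2*s + 47)/(s^4 + 10*s^3 - 3*s^2 - 140*s + 196)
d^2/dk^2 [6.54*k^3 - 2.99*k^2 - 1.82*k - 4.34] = 39.24*k - 5.98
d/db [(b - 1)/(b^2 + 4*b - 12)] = (b^2 + 4*b - 2*(b - 1)*(b + 2) - 12)/(b^2 + 4*b - 12)^2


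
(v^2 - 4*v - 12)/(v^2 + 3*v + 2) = (v - 6)/(v + 1)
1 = 1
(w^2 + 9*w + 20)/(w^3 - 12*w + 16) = (w + 5)/(w^2 - 4*w + 4)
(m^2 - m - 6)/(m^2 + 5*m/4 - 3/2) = 4*(m - 3)/(4*m - 3)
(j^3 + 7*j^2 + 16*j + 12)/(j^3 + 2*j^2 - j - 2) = (j^2 + 5*j + 6)/(j^2 - 1)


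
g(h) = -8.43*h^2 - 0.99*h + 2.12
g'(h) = -16.86*h - 0.99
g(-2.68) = -55.77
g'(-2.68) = 44.19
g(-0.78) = -2.24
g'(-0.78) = 12.16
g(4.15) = -147.17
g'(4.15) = -70.96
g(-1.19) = -8.64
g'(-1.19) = 19.07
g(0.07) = 2.01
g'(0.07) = -2.17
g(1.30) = -13.41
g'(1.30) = -22.91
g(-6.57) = -355.26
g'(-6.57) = 109.78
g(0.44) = 0.05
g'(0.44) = -8.41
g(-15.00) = -1879.78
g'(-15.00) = 251.91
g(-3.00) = -70.78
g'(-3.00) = 49.59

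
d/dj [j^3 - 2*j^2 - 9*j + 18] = 3*j^2 - 4*j - 9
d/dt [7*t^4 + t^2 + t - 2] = 28*t^3 + 2*t + 1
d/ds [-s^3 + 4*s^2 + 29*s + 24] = -3*s^2 + 8*s + 29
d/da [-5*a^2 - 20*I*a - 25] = -10*a - 20*I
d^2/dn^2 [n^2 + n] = 2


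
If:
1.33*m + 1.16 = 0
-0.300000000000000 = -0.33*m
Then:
No Solution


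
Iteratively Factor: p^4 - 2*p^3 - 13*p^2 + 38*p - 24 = (p + 4)*(p^3 - 6*p^2 + 11*p - 6) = (p - 2)*(p + 4)*(p^2 - 4*p + 3) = (p - 3)*(p - 2)*(p + 4)*(p - 1)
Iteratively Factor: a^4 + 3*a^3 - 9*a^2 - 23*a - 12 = (a + 1)*(a^3 + 2*a^2 - 11*a - 12) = (a + 1)*(a + 4)*(a^2 - 2*a - 3) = (a - 3)*(a + 1)*(a + 4)*(a + 1)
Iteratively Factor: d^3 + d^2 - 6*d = (d + 3)*(d^2 - 2*d) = (d - 2)*(d + 3)*(d)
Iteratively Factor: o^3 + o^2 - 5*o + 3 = (o + 3)*(o^2 - 2*o + 1) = (o - 1)*(o + 3)*(o - 1)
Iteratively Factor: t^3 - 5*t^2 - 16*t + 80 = (t + 4)*(t^2 - 9*t + 20) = (t - 4)*(t + 4)*(t - 5)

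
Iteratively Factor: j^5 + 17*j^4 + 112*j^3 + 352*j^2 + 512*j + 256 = (j + 1)*(j^4 + 16*j^3 + 96*j^2 + 256*j + 256) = (j + 1)*(j + 4)*(j^3 + 12*j^2 + 48*j + 64) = (j + 1)*(j + 4)^2*(j^2 + 8*j + 16) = (j + 1)*(j + 4)^3*(j + 4)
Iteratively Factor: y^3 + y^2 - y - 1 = (y + 1)*(y^2 - 1) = (y - 1)*(y + 1)*(y + 1)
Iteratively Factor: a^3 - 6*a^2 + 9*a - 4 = (a - 1)*(a^2 - 5*a + 4) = (a - 1)^2*(a - 4)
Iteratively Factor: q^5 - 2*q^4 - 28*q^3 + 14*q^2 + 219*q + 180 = (q - 4)*(q^4 + 2*q^3 - 20*q^2 - 66*q - 45) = (q - 4)*(q + 3)*(q^3 - q^2 - 17*q - 15) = (q - 5)*(q - 4)*(q + 3)*(q^2 + 4*q + 3) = (q - 5)*(q - 4)*(q + 1)*(q + 3)*(q + 3)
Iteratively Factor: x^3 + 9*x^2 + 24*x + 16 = (x + 4)*(x^2 + 5*x + 4) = (x + 1)*(x + 4)*(x + 4)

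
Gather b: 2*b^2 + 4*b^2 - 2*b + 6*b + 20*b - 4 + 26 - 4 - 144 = 6*b^2 + 24*b - 126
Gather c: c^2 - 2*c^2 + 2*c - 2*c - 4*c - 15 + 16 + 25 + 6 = -c^2 - 4*c + 32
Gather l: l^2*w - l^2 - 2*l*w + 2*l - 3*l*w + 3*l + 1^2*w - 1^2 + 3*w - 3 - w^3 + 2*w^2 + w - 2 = l^2*(w - 1) + l*(5 - 5*w) - w^3 + 2*w^2 + 5*w - 6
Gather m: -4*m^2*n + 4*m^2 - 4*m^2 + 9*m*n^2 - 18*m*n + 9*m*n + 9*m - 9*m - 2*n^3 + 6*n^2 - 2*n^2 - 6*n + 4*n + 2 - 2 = -4*m^2*n + m*(9*n^2 - 9*n) - 2*n^3 + 4*n^2 - 2*n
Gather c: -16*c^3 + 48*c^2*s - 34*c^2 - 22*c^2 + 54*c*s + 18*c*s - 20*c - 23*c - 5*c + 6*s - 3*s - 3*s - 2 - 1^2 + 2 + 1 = -16*c^3 + c^2*(48*s - 56) + c*(72*s - 48)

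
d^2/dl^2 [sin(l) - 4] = -sin(l)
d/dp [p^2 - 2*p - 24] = 2*p - 2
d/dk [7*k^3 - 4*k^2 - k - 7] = 21*k^2 - 8*k - 1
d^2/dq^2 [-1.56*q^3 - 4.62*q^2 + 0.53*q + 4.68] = -9.36*q - 9.24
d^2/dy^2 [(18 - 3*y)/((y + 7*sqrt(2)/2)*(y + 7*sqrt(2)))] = 12*(-2*y^3 + 36*y^2 + 294*y + 378*sqrt(2)*y + 1029*sqrt(2) + 2058)/(4*y^6 + 126*sqrt(2)*y^5 + 3234*y^4 + 21609*sqrt(2)*y^3 + 158466*y^2 + 302526*sqrt(2)*y + 470596)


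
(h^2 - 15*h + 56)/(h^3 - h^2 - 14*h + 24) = (h^2 - 15*h + 56)/(h^3 - h^2 - 14*h + 24)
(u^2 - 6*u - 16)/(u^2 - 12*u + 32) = (u + 2)/(u - 4)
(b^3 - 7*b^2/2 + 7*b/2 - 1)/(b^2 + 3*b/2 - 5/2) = (2*b^2 - 5*b + 2)/(2*b + 5)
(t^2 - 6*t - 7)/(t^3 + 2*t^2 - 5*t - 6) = (t - 7)/(t^2 + t - 6)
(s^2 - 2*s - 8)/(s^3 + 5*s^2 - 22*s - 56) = 1/(s + 7)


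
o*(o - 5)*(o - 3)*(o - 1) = o^4 - 9*o^3 + 23*o^2 - 15*o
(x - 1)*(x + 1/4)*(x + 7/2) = x^3 + 11*x^2/4 - 23*x/8 - 7/8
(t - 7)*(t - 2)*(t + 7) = t^3 - 2*t^2 - 49*t + 98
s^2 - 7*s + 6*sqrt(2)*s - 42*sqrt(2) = (s - 7)*(s + 6*sqrt(2))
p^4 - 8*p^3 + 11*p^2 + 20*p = p*(p - 5)*(p - 4)*(p + 1)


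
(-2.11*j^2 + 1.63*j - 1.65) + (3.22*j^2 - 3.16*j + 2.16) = 1.11*j^2 - 1.53*j + 0.51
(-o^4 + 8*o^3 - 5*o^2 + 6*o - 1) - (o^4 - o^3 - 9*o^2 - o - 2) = -2*o^4 + 9*o^3 + 4*o^2 + 7*o + 1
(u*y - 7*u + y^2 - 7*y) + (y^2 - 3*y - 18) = u*y - 7*u + 2*y^2 - 10*y - 18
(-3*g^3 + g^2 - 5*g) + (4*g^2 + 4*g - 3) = -3*g^3 + 5*g^2 - g - 3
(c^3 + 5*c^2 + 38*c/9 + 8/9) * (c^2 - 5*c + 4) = c^5 - 151*c^3/9 - 2*c^2/9 + 112*c/9 + 32/9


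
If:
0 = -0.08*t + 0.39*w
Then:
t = 4.875*w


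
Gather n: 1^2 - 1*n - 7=-n - 6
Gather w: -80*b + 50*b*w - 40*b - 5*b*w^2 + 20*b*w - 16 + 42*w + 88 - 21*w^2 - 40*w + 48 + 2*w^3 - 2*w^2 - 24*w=-120*b + 2*w^3 + w^2*(-5*b - 23) + w*(70*b - 22) + 120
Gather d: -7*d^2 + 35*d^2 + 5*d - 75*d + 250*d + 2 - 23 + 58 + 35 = 28*d^2 + 180*d + 72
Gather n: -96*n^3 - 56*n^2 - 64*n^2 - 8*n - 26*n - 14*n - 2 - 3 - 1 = -96*n^3 - 120*n^2 - 48*n - 6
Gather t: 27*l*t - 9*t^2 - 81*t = -9*t^2 + t*(27*l - 81)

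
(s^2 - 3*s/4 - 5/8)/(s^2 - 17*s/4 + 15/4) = (s + 1/2)/(s - 3)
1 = 1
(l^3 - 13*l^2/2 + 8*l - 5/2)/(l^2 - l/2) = l - 6 + 5/l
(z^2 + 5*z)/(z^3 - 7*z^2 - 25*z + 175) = z/(z^2 - 12*z + 35)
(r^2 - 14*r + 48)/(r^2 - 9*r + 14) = (r^2 - 14*r + 48)/(r^2 - 9*r + 14)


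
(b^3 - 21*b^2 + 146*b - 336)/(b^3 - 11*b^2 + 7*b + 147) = (b^2 - 14*b + 48)/(b^2 - 4*b - 21)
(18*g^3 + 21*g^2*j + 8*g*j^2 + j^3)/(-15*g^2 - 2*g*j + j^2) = (-6*g^2 - 5*g*j - j^2)/(5*g - j)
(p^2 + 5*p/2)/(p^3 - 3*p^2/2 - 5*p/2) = (2*p + 5)/(2*p^2 - 3*p - 5)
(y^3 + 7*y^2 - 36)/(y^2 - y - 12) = (y^2 + 4*y - 12)/(y - 4)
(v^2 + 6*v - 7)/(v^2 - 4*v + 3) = (v + 7)/(v - 3)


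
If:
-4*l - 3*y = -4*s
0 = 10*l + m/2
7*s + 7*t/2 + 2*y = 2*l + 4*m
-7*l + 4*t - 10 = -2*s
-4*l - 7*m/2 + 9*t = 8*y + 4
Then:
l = -670/4721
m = 13400/4721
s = 1676/4721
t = 9792/4721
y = 3128/4721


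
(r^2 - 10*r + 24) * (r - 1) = r^3 - 11*r^2 + 34*r - 24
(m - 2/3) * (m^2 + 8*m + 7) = m^3 + 22*m^2/3 + 5*m/3 - 14/3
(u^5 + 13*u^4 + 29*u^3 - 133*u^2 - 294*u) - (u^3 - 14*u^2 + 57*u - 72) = u^5 + 13*u^4 + 28*u^3 - 119*u^2 - 351*u + 72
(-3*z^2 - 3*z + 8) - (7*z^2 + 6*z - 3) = -10*z^2 - 9*z + 11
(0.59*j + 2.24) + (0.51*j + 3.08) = 1.1*j + 5.32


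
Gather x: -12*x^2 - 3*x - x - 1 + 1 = -12*x^2 - 4*x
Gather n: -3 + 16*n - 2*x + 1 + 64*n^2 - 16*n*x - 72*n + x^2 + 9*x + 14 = 64*n^2 + n*(-16*x - 56) + x^2 + 7*x + 12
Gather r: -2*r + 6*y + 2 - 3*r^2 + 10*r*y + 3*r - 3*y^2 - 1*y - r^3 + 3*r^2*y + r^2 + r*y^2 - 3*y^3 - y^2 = -r^3 + r^2*(3*y - 2) + r*(y^2 + 10*y + 1) - 3*y^3 - 4*y^2 + 5*y + 2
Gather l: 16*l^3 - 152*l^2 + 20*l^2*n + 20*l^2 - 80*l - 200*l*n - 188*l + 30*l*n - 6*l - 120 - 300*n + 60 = 16*l^3 + l^2*(20*n - 132) + l*(-170*n - 274) - 300*n - 60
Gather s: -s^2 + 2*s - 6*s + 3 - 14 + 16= -s^2 - 4*s + 5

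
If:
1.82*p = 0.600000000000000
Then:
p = 0.33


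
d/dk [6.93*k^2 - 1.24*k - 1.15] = 13.86*k - 1.24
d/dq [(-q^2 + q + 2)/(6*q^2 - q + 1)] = (-5*q^2 - 26*q + 3)/(36*q^4 - 12*q^3 + 13*q^2 - 2*q + 1)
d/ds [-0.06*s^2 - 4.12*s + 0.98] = -0.12*s - 4.12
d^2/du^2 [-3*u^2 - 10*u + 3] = -6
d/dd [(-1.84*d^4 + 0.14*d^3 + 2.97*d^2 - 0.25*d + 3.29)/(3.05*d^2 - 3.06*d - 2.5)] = (-11.224*d^5 + 17.3182*d^4 + 17.5432*d^3 - 9.3757*d^2 - 34.919*d + 10.6924)/(9.3025*d^4 - 18.666*d^3 - 5.8864*d^2 + 15.3*d + 6.25)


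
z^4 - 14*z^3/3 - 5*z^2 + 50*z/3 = z*(z - 5)*(z - 5/3)*(z + 2)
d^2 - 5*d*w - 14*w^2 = (d - 7*w)*(d + 2*w)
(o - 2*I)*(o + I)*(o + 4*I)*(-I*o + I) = -I*o^4 + 3*o^3 + I*o^3 - 3*o^2 - 6*I*o^2 + 8*o + 6*I*o - 8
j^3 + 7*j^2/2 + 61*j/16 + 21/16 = (j + 3/4)*(j + 1)*(j + 7/4)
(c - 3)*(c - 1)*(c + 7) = c^3 + 3*c^2 - 25*c + 21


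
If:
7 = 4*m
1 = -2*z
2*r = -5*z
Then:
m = 7/4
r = 5/4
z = -1/2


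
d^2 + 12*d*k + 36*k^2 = (d + 6*k)^2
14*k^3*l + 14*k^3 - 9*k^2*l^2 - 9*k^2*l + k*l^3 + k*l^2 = (-7*k + l)*(-2*k + l)*(k*l + k)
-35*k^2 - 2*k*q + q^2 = (-7*k + q)*(5*k + q)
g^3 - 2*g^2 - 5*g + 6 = (g - 3)*(g - 1)*(g + 2)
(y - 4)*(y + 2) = y^2 - 2*y - 8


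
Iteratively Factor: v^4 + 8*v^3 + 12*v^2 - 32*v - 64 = (v - 2)*(v^3 + 10*v^2 + 32*v + 32) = (v - 2)*(v + 4)*(v^2 + 6*v + 8) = (v - 2)*(v + 2)*(v + 4)*(v + 4)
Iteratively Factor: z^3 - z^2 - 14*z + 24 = (z + 4)*(z^2 - 5*z + 6) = (z - 3)*(z + 4)*(z - 2)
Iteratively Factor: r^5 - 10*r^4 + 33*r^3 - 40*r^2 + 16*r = (r - 4)*(r^4 - 6*r^3 + 9*r^2 - 4*r) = (r - 4)*(r - 1)*(r^3 - 5*r^2 + 4*r) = r*(r - 4)*(r - 1)*(r^2 - 5*r + 4) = r*(r - 4)*(r - 1)^2*(r - 4)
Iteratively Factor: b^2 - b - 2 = (b + 1)*(b - 2)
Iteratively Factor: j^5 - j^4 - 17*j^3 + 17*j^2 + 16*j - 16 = (j + 4)*(j^4 - 5*j^3 + 3*j^2 + 5*j - 4) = (j + 1)*(j + 4)*(j^3 - 6*j^2 + 9*j - 4) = (j - 4)*(j + 1)*(j + 4)*(j^2 - 2*j + 1) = (j - 4)*(j - 1)*(j + 1)*(j + 4)*(j - 1)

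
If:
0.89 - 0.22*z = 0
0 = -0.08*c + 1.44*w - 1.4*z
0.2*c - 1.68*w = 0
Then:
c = 61.95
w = 7.37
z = 4.05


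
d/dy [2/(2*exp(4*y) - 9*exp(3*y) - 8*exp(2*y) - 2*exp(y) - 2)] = (-16*exp(3*y) + 54*exp(2*y) + 32*exp(y) + 4)*exp(y)/(-2*exp(4*y) + 9*exp(3*y) + 8*exp(2*y) + 2*exp(y) + 2)^2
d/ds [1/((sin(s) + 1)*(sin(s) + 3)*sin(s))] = (-8*sin(s) + 3*cos(s)^2 - 6)*cos(s)/((sin(s) + 1)^2*(sin(s) + 3)^2*sin(s)^2)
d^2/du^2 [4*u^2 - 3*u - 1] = 8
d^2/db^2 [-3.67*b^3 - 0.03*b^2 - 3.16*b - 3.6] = -22.02*b - 0.06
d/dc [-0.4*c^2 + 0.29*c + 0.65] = 0.29 - 0.8*c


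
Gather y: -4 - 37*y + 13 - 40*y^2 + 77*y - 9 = -40*y^2 + 40*y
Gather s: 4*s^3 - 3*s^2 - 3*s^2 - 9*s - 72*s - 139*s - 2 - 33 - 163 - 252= 4*s^3 - 6*s^2 - 220*s - 450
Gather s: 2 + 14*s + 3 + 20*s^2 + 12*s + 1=20*s^2 + 26*s + 6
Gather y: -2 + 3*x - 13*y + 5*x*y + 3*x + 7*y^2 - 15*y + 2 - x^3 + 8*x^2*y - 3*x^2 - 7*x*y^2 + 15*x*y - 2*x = -x^3 - 3*x^2 + 4*x + y^2*(7 - 7*x) + y*(8*x^2 + 20*x - 28)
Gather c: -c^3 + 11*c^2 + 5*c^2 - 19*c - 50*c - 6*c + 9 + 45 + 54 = -c^3 + 16*c^2 - 75*c + 108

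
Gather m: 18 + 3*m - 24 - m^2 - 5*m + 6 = -m^2 - 2*m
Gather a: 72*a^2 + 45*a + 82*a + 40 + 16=72*a^2 + 127*a + 56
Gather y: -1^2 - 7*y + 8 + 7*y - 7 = 0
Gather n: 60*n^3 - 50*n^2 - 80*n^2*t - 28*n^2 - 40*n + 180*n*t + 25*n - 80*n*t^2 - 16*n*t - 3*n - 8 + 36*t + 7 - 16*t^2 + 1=60*n^3 + n^2*(-80*t - 78) + n*(-80*t^2 + 164*t - 18) - 16*t^2 + 36*t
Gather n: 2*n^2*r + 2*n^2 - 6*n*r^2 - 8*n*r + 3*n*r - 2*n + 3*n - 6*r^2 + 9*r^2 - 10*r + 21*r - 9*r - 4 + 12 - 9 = n^2*(2*r + 2) + n*(-6*r^2 - 5*r + 1) + 3*r^2 + 2*r - 1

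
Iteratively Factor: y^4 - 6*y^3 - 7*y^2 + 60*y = (y - 5)*(y^3 - y^2 - 12*y) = (y - 5)*(y + 3)*(y^2 - 4*y) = y*(y - 5)*(y + 3)*(y - 4)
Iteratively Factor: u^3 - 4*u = (u + 2)*(u^2 - 2*u) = u*(u + 2)*(u - 2)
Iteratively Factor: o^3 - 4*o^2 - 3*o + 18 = (o - 3)*(o^2 - o - 6) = (o - 3)*(o + 2)*(o - 3)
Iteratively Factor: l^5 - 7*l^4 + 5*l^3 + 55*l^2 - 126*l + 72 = (l - 2)*(l^4 - 5*l^3 - 5*l^2 + 45*l - 36) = (l - 3)*(l - 2)*(l^3 - 2*l^2 - 11*l + 12) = (l - 4)*(l - 3)*(l - 2)*(l^2 + 2*l - 3) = (l - 4)*(l - 3)*(l - 2)*(l + 3)*(l - 1)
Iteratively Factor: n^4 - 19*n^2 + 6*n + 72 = (n + 2)*(n^3 - 2*n^2 - 15*n + 36) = (n - 3)*(n + 2)*(n^2 + n - 12) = (n - 3)*(n + 2)*(n + 4)*(n - 3)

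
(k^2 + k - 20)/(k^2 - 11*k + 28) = (k + 5)/(k - 7)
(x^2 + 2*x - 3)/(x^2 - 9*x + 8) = (x + 3)/(x - 8)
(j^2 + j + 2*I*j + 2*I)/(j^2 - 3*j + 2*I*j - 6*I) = (j + 1)/(j - 3)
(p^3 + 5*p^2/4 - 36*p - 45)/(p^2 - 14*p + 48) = (4*p^2 + 29*p + 30)/(4*(p - 8))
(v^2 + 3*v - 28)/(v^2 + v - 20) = (v + 7)/(v + 5)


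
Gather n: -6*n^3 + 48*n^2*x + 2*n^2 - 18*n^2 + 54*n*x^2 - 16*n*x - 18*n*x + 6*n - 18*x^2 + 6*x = -6*n^3 + n^2*(48*x - 16) + n*(54*x^2 - 34*x + 6) - 18*x^2 + 6*x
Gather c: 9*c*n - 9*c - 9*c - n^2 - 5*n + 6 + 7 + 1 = c*(9*n - 18) - n^2 - 5*n + 14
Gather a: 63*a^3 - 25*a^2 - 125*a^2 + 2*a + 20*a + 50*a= 63*a^3 - 150*a^2 + 72*a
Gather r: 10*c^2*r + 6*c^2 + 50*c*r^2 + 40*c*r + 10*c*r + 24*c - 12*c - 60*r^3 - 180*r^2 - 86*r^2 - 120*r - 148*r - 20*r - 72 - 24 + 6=6*c^2 + 12*c - 60*r^3 + r^2*(50*c - 266) + r*(10*c^2 + 50*c - 288) - 90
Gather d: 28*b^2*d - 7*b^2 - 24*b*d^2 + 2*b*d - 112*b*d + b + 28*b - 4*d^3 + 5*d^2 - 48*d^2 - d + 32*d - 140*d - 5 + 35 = -7*b^2 + 29*b - 4*d^3 + d^2*(-24*b - 43) + d*(28*b^2 - 110*b - 109) + 30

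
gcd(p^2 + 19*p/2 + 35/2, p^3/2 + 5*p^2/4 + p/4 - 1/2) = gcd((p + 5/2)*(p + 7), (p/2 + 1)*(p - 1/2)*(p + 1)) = 1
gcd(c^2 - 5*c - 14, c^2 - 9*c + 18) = 1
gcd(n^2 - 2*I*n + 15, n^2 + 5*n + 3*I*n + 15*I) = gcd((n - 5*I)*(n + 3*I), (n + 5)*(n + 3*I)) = n + 3*I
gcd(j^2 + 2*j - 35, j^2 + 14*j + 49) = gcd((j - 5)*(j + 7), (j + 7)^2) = j + 7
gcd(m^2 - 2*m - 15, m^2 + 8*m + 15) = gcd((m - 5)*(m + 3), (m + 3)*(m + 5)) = m + 3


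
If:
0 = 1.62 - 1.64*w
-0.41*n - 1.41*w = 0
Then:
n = -3.40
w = 0.99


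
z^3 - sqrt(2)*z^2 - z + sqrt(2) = (z - 1)*(z + 1)*(z - sqrt(2))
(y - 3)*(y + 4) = y^2 + y - 12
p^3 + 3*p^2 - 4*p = p*(p - 1)*(p + 4)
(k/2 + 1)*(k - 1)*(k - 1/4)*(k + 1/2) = k^4/2 + 5*k^3/8 - 15*k^2/16 - 5*k/16 + 1/8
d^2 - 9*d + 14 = (d - 7)*(d - 2)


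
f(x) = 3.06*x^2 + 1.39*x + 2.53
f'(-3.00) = -16.97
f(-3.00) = 25.90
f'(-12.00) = -72.05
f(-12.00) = 426.49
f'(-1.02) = -4.85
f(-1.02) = 4.30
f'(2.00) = 13.63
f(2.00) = 17.55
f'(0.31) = 3.29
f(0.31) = 3.25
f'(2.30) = 15.47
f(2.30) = 21.91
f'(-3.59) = -20.58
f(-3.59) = 36.98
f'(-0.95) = -4.42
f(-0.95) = 3.97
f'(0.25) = 2.92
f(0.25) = 3.07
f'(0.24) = 2.86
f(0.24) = 3.04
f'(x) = 6.12*x + 1.39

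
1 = 1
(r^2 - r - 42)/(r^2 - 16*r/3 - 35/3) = 3*(r + 6)/(3*r + 5)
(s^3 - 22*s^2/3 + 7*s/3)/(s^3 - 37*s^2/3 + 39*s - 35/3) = s/(s - 5)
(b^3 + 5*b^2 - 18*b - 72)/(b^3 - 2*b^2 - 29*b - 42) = (b^2 + 2*b - 24)/(b^2 - 5*b - 14)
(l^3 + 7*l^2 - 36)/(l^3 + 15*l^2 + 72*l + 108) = (l - 2)/(l + 6)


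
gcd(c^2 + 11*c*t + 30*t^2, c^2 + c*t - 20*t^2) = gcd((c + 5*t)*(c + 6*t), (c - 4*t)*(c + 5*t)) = c + 5*t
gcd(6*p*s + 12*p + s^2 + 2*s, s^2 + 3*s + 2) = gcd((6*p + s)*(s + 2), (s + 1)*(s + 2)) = s + 2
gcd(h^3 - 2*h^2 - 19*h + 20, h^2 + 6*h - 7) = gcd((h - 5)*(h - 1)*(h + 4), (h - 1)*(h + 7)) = h - 1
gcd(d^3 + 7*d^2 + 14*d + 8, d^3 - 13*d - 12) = d + 1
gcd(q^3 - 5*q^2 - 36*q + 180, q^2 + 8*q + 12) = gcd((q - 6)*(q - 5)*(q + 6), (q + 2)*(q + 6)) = q + 6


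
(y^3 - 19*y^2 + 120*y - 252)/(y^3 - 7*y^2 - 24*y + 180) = (y - 7)/(y + 5)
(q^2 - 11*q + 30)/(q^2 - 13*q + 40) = (q - 6)/(q - 8)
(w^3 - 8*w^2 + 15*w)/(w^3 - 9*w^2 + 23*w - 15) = w/(w - 1)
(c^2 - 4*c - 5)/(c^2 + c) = (c - 5)/c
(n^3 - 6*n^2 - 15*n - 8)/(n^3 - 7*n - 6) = (n^2 - 7*n - 8)/(n^2 - n - 6)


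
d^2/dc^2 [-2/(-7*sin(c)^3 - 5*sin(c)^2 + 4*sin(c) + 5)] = 2*(-441*sin(c)^6 - 385*sin(c)^5 + 544*sin(c)^4 + 305*sin(c)^3 - 134*sin(c)^2 + 110*sin(c) + 82)/(7*sin(c)^3 + 5*sin(c)^2 - 4*sin(c) - 5)^3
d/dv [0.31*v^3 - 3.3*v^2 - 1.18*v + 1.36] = 0.93*v^2 - 6.6*v - 1.18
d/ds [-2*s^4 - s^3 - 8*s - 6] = -8*s^3 - 3*s^2 - 8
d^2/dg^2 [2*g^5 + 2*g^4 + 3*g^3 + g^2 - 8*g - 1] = 40*g^3 + 24*g^2 + 18*g + 2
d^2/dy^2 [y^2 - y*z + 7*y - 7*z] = 2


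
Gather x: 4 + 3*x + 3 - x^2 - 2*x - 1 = -x^2 + x + 6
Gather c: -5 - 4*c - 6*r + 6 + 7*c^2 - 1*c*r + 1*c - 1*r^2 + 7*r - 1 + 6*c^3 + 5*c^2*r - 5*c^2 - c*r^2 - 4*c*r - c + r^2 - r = 6*c^3 + c^2*(5*r + 2) + c*(-r^2 - 5*r - 4)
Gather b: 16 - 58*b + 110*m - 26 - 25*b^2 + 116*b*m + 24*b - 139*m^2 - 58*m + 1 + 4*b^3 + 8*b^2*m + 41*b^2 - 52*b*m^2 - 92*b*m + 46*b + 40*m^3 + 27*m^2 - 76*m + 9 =4*b^3 + b^2*(8*m + 16) + b*(-52*m^2 + 24*m + 12) + 40*m^3 - 112*m^2 - 24*m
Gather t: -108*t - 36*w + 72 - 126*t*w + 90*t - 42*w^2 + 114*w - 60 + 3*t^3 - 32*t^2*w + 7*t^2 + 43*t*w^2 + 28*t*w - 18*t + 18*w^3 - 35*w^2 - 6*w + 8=3*t^3 + t^2*(7 - 32*w) + t*(43*w^2 - 98*w - 36) + 18*w^3 - 77*w^2 + 72*w + 20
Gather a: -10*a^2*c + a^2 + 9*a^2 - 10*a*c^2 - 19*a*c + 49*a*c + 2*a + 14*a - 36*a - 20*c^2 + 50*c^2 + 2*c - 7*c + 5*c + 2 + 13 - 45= a^2*(10 - 10*c) + a*(-10*c^2 + 30*c - 20) + 30*c^2 - 30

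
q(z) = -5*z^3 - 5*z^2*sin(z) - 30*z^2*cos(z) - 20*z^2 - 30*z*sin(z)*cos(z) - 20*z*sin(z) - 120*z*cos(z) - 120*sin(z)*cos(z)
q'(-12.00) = 108.47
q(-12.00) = 3180.82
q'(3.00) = 30.35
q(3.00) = 323.22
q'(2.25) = 387.78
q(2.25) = 143.74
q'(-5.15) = 31.55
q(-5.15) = 63.63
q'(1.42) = 221.61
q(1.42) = -151.53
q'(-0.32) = -142.03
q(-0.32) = 62.76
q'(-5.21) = 40.18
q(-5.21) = 61.48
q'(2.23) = 391.42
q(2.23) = 135.95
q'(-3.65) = -149.29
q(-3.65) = -49.22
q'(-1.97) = 156.09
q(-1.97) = -126.26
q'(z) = 30*z^2*sin(z) - 5*z^2*cos(z) - 15*z^2 + 30*z*sin(z)^2 + 110*z*sin(z) - 30*z*cos(z)^2 - 80*z*cos(z) - 40*z + 120*sin(z)^2 - 30*sin(z)*cos(z) - 20*sin(z) - 120*cos(z)^2 - 120*cos(z)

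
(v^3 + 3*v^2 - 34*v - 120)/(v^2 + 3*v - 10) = (v^2 - 2*v - 24)/(v - 2)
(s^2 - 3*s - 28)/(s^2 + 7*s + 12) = (s - 7)/(s + 3)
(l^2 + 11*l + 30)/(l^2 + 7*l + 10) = (l + 6)/(l + 2)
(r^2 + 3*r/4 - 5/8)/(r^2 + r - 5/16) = 2*(2*r - 1)/(4*r - 1)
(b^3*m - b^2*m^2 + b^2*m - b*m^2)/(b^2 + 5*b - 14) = b*m*(b^2 - b*m + b - m)/(b^2 + 5*b - 14)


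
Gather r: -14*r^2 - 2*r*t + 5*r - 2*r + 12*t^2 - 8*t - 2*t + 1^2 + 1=-14*r^2 + r*(3 - 2*t) + 12*t^2 - 10*t + 2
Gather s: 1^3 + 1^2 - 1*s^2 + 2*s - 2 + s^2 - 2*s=0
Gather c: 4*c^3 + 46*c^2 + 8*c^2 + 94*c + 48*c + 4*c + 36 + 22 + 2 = 4*c^3 + 54*c^2 + 146*c + 60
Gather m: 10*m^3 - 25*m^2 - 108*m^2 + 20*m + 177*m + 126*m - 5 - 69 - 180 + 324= 10*m^3 - 133*m^2 + 323*m + 70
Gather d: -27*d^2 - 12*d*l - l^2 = -27*d^2 - 12*d*l - l^2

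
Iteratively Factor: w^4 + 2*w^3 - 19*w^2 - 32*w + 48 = (w - 1)*(w^3 + 3*w^2 - 16*w - 48) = (w - 4)*(w - 1)*(w^2 + 7*w + 12) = (w - 4)*(w - 1)*(w + 3)*(w + 4)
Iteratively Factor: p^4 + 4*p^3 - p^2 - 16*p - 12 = (p + 1)*(p^3 + 3*p^2 - 4*p - 12) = (p + 1)*(p + 3)*(p^2 - 4) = (p - 2)*(p + 1)*(p + 3)*(p + 2)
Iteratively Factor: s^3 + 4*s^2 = (s + 4)*(s^2) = s*(s + 4)*(s)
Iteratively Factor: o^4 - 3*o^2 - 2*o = (o)*(o^3 - 3*o - 2) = o*(o + 1)*(o^2 - o - 2) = o*(o - 2)*(o + 1)*(o + 1)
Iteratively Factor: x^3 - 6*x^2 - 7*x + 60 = (x - 4)*(x^2 - 2*x - 15) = (x - 5)*(x - 4)*(x + 3)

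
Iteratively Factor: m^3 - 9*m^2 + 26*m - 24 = (m - 3)*(m^2 - 6*m + 8) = (m - 4)*(m - 3)*(m - 2)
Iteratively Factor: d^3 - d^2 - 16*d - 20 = (d + 2)*(d^2 - 3*d - 10) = (d - 5)*(d + 2)*(d + 2)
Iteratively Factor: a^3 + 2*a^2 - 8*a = (a - 2)*(a^2 + 4*a) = (a - 2)*(a + 4)*(a)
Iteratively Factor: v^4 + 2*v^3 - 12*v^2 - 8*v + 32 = (v + 4)*(v^3 - 2*v^2 - 4*v + 8) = (v + 2)*(v + 4)*(v^2 - 4*v + 4) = (v - 2)*(v + 2)*(v + 4)*(v - 2)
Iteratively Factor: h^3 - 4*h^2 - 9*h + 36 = (h - 4)*(h^2 - 9) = (h - 4)*(h + 3)*(h - 3)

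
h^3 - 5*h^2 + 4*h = h*(h - 4)*(h - 1)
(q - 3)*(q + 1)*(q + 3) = q^3 + q^2 - 9*q - 9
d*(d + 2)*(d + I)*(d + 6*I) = d^4 + 2*d^3 + 7*I*d^3 - 6*d^2 + 14*I*d^2 - 12*d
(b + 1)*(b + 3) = b^2 + 4*b + 3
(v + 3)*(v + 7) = v^2 + 10*v + 21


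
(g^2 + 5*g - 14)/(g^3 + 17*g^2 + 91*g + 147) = (g - 2)/(g^2 + 10*g + 21)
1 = 1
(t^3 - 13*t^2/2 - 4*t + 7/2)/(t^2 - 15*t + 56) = (2*t^2 + t - 1)/(2*(t - 8))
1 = 1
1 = 1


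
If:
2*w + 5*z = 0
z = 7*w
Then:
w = 0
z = 0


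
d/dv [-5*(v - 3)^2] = 30 - 10*v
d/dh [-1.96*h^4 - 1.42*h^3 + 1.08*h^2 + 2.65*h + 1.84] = -7.84*h^3 - 4.26*h^2 + 2.16*h + 2.65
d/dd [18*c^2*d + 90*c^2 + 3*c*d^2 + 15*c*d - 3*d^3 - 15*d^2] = 18*c^2 + 6*c*d + 15*c - 9*d^2 - 30*d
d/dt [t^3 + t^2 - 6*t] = 3*t^2 + 2*t - 6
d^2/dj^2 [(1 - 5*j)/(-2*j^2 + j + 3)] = 2*((7 - 30*j)*(-2*j^2 + j + 3) - (4*j - 1)^2*(5*j - 1))/(-2*j^2 + j + 3)^3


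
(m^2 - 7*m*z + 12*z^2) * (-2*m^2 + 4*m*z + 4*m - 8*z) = -2*m^4 + 18*m^3*z + 4*m^3 - 52*m^2*z^2 - 36*m^2*z + 48*m*z^3 + 104*m*z^2 - 96*z^3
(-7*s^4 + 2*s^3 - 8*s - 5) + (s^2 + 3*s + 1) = -7*s^4 + 2*s^3 + s^2 - 5*s - 4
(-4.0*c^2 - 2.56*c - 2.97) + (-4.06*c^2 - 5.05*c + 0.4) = -8.06*c^2 - 7.61*c - 2.57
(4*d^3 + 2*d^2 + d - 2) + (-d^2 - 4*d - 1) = 4*d^3 + d^2 - 3*d - 3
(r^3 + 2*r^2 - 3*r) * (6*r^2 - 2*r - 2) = 6*r^5 + 10*r^4 - 24*r^3 + 2*r^2 + 6*r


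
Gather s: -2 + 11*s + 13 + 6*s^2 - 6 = 6*s^2 + 11*s + 5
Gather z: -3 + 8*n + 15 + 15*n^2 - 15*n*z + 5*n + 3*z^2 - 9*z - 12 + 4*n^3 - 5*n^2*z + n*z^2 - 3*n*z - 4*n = 4*n^3 + 15*n^2 + 9*n + z^2*(n + 3) + z*(-5*n^2 - 18*n - 9)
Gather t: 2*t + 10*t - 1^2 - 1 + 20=12*t + 18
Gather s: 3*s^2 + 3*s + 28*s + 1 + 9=3*s^2 + 31*s + 10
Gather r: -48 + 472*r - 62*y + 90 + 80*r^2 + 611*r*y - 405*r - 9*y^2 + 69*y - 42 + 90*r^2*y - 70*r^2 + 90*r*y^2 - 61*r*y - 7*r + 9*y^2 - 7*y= r^2*(90*y + 10) + r*(90*y^2 + 550*y + 60)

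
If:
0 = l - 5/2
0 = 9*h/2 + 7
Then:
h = -14/9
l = 5/2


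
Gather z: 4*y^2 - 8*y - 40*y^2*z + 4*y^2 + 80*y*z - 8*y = 8*y^2 - 16*y + z*(-40*y^2 + 80*y)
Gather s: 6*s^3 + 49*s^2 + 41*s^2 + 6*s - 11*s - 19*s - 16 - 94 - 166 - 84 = 6*s^3 + 90*s^2 - 24*s - 360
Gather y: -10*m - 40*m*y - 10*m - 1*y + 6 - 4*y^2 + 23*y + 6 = -20*m - 4*y^2 + y*(22 - 40*m) + 12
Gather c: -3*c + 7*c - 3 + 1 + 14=4*c + 12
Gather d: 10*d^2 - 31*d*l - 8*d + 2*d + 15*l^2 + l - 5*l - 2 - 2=10*d^2 + d*(-31*l - 6) + 15*l^2 - 4*l - 4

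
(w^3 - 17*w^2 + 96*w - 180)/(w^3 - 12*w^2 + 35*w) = (w^2 - 12*w + 36)/(w*(w - 7))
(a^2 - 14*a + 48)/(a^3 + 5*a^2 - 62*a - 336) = (a - 6)/(a^2 + 13*a + 42)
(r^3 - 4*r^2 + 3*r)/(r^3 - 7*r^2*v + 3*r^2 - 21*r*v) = (r^2 - 4*r + 3)/(r^2 - 7*r*v + 3*r - 21*v)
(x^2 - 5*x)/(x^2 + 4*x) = (x - 5)/(x + 4)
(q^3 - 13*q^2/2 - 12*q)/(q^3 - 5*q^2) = (q^2 - 13*q/2 - 12)/(q*(q - 5))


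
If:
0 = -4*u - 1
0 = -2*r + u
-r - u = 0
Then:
No Solution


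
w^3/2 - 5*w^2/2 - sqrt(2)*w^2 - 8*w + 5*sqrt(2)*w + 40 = (w/2 + sqrt(2))*(w - 5)*(w - 4*sqrt(2))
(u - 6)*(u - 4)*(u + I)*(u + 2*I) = u^4 - 10*u^3 + 3*I*u^3 + 22*u^2 - 30*I*u^2 + 20*u + 72*I*u - 48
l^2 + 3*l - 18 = (l - 3)*(l + 6)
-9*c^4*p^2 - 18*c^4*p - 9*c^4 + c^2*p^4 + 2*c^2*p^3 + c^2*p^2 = (-3*c + p)*(3*c + p)*(c*p + c)^2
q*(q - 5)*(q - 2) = q^3 - 7*q^2 + 10*q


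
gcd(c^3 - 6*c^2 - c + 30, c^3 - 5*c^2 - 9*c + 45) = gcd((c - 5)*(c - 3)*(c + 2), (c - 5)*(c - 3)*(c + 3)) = c^2 - 8*c + 15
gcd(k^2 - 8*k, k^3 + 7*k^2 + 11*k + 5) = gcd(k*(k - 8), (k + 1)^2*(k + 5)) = 1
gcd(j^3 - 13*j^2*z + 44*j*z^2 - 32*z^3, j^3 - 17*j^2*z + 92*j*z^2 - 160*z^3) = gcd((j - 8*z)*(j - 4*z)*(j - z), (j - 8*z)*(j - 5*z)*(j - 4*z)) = j^2 - 12*j*z + 32*z^2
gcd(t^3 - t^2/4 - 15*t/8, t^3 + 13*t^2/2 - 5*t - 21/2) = t - 3/2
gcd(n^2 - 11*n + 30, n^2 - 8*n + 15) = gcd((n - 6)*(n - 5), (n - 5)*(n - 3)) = n - 5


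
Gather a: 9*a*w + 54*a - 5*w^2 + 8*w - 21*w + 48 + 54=a*(9*w + 54) - 5*w^2 - 13*w + 102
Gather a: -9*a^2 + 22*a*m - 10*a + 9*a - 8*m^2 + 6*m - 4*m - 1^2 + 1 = -9*a^2 + a*(22*m - 1) - 8*m^2 + 2*m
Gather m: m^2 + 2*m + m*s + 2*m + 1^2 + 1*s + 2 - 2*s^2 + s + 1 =m^2 + m*(s + 4) - 2*s^2 + 2*s + 4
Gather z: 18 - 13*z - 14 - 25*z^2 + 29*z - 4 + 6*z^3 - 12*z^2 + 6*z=6*z^3 - 37*z^2 + 22*z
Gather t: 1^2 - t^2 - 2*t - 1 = -t^2 - 2*t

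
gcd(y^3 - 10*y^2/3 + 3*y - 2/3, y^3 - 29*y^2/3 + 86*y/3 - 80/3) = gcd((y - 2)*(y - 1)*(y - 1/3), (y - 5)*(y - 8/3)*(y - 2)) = y - 2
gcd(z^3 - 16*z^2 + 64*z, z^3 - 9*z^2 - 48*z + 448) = z^2 - 16*z + 64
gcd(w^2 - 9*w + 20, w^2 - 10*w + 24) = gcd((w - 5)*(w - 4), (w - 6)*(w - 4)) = w - 4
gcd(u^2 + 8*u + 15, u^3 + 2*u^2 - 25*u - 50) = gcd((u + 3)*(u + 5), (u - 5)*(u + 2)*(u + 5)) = u + 5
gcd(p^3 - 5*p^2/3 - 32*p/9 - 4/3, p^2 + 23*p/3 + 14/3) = p + 2/3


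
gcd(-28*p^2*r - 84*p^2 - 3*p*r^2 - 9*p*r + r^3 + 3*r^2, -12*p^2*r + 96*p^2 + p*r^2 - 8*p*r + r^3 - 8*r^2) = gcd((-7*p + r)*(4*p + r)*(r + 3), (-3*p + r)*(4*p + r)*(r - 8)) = 4*p + r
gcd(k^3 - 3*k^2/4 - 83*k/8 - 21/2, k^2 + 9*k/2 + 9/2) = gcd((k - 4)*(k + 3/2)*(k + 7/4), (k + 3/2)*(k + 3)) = k + 3/2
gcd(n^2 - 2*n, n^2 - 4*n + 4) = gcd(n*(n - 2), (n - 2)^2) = n - 2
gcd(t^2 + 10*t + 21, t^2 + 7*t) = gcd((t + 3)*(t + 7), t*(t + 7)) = t + 7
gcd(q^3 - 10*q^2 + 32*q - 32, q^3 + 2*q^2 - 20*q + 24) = q - 2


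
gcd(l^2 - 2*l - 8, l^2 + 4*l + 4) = l + 2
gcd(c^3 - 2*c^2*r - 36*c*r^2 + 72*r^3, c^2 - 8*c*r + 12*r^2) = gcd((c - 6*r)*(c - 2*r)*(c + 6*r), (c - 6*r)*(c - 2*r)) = c^2 - 8*c*r + 12*r^2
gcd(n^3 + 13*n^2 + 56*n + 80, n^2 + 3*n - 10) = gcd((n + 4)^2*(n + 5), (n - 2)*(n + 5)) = n + 5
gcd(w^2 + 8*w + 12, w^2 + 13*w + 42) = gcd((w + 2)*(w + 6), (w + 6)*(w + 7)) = w + 6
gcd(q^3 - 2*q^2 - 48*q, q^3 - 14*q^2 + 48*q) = q^2 - 8*q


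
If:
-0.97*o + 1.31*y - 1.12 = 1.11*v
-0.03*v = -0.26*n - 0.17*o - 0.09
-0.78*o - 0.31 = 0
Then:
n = 0.136174636174636*y - 0.162641931872701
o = -0.40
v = 1.18018018018018*y - 0.661700161700162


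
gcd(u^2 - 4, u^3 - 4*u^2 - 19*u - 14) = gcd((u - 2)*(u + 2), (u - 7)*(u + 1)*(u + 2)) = u + 2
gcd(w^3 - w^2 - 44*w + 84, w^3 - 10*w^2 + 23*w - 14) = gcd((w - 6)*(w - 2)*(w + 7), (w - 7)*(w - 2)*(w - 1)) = w - 2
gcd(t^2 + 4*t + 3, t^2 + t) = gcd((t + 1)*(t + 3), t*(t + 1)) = t + 1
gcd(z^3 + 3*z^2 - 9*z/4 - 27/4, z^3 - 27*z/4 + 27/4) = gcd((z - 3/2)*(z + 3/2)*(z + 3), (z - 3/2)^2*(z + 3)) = z^2 + 3*z/2 - 9/2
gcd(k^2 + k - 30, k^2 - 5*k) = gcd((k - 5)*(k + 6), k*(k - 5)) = k - 5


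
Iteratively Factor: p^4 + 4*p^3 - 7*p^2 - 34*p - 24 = (p + 2)*(p^3 + 2*p^2 - 11*p - 12) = (p + 2)*(p + 4)*(p^2 - 2*p - 3) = (p - 3)*(p + 2)*(p + 4)*(p + 1)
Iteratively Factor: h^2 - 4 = (h - 2)*(h + 2)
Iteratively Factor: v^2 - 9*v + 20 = (v - 5)*(v - 4)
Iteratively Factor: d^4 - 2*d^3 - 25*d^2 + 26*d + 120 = (d + 2)*(d^3 - 4*d^2 - 17*d + 60) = (d - 5)*(d + 2)*(d^2 + d - 12) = (d - 5)*(d + 2)*(d + 4)*(d - 3)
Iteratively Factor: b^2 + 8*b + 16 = (b + 4)*(b + 4)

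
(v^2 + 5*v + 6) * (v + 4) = v^3 + 9*v^2 + 26*v + 24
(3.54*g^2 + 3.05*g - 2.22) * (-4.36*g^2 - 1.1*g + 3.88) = -15.4344*g^4 - 17.192*g^3 + 20.0594*g^2 + 14.276*g - 8.6136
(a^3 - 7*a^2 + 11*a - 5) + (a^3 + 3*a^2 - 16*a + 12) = 2*a^3 - 4*a^2 - 5*a + 7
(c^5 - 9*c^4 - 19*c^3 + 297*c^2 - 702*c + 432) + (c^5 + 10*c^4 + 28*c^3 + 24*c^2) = 2*c^5 + c^4 + 9*c^3 + 321*c^2 - 702*c + 432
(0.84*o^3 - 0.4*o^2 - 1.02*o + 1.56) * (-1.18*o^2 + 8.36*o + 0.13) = -0.9912*o^5 + 7.4944*o^4 - 2.0312*o^3 - 10.42*o^2 + 12.909*o + 0.2028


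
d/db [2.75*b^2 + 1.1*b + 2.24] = 5.5*b + 1.1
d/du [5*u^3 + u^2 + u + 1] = 15*u^2 + 2*u + 1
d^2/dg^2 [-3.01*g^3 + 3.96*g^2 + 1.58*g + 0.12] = 7.92 - 18.06*g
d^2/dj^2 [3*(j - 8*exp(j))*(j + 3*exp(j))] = -15*j*exp(j) - 288*exp(2*j) - 30*exp(j) + 6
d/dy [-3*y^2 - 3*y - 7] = -6*y - 3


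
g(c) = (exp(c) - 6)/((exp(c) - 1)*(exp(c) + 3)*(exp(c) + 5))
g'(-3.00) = 0.01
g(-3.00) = 0.41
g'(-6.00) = 0.00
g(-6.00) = 0.40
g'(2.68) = -0.00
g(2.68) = 0.00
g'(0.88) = 0.20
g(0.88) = -0.06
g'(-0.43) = 1.07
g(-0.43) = 0.74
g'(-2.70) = 0.01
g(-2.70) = 0.41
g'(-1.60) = 0.05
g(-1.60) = 0.44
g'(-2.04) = 0.03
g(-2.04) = 0.42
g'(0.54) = 0.65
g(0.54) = -0.19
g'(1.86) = 0.01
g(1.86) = 0.00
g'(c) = -(exp(c) - 6)*exp(c)/((exp(c) - 1)*(exp(c) + 3)*(exp(c) + 5)^2) - (exp(c) - 6)*exp(c)/((exp(c) - 1)*(exp(c) + 3)^2*(exp(c) + 5)) - (exp(c) - 6)*exp(c)/((exp(c) - 1)^2*(exp(c) + 3)*(exp(c) + 5)) + exp(c)/((exp(c) - 1)*(exp(c) + 3)*(exp(c) + 5))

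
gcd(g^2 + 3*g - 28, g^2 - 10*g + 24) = g - 4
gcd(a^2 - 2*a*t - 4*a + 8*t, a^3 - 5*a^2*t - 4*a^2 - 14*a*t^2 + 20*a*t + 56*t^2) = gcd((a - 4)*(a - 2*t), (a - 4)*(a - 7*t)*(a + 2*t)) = a - 4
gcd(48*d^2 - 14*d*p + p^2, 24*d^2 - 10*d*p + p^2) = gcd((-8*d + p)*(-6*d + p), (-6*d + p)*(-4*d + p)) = -6*d + p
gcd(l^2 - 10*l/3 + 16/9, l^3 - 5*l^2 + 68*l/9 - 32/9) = l - 8/3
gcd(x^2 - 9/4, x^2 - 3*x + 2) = 1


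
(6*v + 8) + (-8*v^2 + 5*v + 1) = -8*v^2 + 11*v + 9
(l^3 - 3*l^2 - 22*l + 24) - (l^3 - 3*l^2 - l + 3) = 21 - 21*l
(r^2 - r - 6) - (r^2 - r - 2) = -4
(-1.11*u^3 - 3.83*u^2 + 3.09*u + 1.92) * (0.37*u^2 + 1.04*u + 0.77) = -0.4107*u^5 - 2.5715*u^4 - 3.6946*u^3 + 0.9749*u^2 + 4.3761*u + 1.4784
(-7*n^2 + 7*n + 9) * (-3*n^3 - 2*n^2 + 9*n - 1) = 21*n^5 - 7*n^4 - 104*n^3 + 52*n^2 + 74*n - 9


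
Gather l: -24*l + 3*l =-21*l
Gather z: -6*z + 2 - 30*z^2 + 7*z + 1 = -30*z^2 + z + 3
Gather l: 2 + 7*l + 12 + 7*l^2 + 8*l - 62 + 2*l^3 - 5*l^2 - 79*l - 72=2*l^3 + 2*l^2 - 64*l - 120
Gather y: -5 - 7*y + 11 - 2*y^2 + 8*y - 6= -2*y^2 + y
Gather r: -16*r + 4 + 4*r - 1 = 3 - 12*r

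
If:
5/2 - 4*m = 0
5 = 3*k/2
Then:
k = 10/3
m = 5/8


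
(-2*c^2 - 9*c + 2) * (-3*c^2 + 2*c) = 6*c^4 + 23*c^3 - 24*c^2 + 4*c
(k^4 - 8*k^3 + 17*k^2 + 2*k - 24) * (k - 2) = k^5 - 10*k^4 + 33*k^3 - 32*k^2 - 28*k + 48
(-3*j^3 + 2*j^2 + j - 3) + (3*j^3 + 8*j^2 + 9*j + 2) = 10*j^2 + 10*j - 1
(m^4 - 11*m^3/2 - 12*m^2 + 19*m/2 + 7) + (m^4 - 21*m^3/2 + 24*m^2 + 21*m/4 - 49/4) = 2*m^4 - 16*m^3 + 12*m^2 + 59*m/4 - 21/4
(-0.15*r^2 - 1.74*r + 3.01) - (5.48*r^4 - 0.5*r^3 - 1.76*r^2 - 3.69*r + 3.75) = -5.48*r^4 + 0.5*r^3 + 1.61*r^2 + 1.95*r - 0.74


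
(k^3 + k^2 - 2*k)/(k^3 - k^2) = (k + 2)/k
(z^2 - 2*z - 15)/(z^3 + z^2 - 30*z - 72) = (z - 5)/(z^2 - 2*z - 24)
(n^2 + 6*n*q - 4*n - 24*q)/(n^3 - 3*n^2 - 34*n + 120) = (n + 6*q)/(n^2 + n - 30)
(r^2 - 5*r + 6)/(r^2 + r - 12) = (r - 2)/(r + 4)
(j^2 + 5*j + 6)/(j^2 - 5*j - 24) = (j + 2)/(j - 8)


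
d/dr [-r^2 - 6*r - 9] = -2*r - 6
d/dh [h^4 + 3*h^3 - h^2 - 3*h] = 4*h^3 + 9*h^2 - 2*h - 3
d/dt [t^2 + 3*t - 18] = 2*t + 3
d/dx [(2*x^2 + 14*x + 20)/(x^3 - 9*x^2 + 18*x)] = 2*(-x^4 - 14*x^3 + 51*x^2 + 180*x - 180)/(x^2*(x^4 - 18*x^3 + 117*x^2 - 324*x + 324))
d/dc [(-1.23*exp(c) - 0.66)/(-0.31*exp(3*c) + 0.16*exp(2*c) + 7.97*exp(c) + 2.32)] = (-0.7626*exp(3*c) - 0.417*exp(2*c) + 0.2112*exp(c) + 2.4066)*exp(c)/(0.0961*exp(6*c) - 0.0992*exp(5*c) - 4.9158*exp(4*c) + 1.112*exp(3*c) + 64.2633*exp(2*c) + 36.9808*exp(c) + 5.3824)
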